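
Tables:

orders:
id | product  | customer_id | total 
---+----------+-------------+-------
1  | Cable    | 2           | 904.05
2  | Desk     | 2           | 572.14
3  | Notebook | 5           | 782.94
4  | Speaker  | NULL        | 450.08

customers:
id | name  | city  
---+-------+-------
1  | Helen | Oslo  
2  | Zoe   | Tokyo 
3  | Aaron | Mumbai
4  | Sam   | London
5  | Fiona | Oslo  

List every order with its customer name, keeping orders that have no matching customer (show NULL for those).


LEFT JOIN keeps every row from orders (the left table); where customer_id has no match in customers, the customer columns become NULL. Walk through each order:
  - order 1 (Cable): customer_id=2 -> matches Zoe
  - order 2 (Desk): customer_id=2 -> matches Zoe
  - order 3 (Notebook): customer_id=5 -> matches Fiona
  - order 4 (Speaker): customer_id=NULL, no match -> kept with NULL
All 4 rows appear; 1 has NULL customer.

SQL:
SELECT a.product, b.name AS customer
FROM orders a
LEFT JOIN customers b ON a.customer_id = b.id

Result:
product  | customer
---------+---------
Cable    | Zoe     
Desk     | Zoe     
Notebook | Fiona   
Speaker  | NULL    


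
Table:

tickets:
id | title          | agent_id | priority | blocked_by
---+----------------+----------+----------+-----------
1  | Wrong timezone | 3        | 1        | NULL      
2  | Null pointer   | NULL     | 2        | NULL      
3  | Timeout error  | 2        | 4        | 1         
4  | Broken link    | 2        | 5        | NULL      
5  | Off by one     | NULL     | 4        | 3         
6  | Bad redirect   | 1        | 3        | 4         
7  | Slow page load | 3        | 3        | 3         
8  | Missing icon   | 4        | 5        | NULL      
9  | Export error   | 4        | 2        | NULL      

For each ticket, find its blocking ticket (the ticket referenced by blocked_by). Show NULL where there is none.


This is a self-join: tickets is joined to a second copy of itself, matching each row's blocked_by to another row's id. Use LEFT JOIN so rows with blocked_by=NULL are kept.
  - ticket 1 (Wrong timezone): blocked_by=NULL -> NULL
  - ticket 2 (Null pointer): blocked_by=NULL -> NULL
  - ticket 3 (Timeout error): blocked_by=1 -> Wrong timezone
  - ticket 4 (Broken link): blocked_by=NULL -> NULL
  - ticket 5 (Off by one): blocked_by=3 -> Timeout error
  - ticket 6 (Bad redirect): blocked_by=4 -> Broken link
  - ticket 7 (Slow page load): blocked_by=3 -> Timeout error
  - ticket 8 (Missing icon): blocked_by=NULL -> NULL
  - ticket 9 (Export error): blocked_by=NULL -> NULL

SQL:
SELECT a.title AS item, b.title AS blocked_by
FROM tickets a
LEFT JOIN tickets b ON a.blocked_by = b.id

Result:
item           | blocked_by    
---------------+---------------
Wrong timezone | NULL          
Null pointer   | NULL          
Timeout error  | Wrong timezone
Broken link    | NULL          
Off by one     | Timeout error 
Bad redirect   | Broken link   
Slow page load | Timeout error 
Missing icon   | NULL          
Export error   | NULL          


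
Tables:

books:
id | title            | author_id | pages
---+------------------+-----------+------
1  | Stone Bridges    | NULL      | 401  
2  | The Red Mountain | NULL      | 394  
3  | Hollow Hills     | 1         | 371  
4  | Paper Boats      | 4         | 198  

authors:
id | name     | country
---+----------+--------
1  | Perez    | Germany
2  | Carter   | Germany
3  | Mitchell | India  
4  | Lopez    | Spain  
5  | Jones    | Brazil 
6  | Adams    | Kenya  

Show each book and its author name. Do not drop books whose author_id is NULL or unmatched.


LEFT JOIN keeps every row from books (the left table); where author_id has no match in authors, the author columns become NULL. Walk through each book:
  - book 1 (Stone Bridges): author_id=NULL, no match -> kept with NULL
  - book 2 (The Red Mountain): author_id=NULL, no match -> kept with NULL
  - book 3 (Hollow Hills): author_id=1 -> matches Perez
  - book 4 (Paper Boats): author_id=4 -> matches Lopez
All 4 rows appear; 2 have NULL author.

SQL:
SELECT a.title, b.name AS author
FROM books a
LEFT JOIN authors b ON a.author_id = b.id

Result:
title            | author
-----------------+-------
Stone Bridges    | NULL  
The Red Mountain | NULL  
Hollow Hills     | Perez 
Paper Boats      | Lopez 


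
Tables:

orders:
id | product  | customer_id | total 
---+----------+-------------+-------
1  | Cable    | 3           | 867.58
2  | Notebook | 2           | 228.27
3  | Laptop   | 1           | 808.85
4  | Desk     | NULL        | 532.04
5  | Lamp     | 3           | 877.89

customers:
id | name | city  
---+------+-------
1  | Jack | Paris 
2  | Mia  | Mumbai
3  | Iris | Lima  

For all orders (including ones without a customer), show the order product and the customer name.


LEFT JOIN keeps every row from orders (the left table); where customer_id has no match in customers, the customer columns become NULL. Walk through each order:
  - order 1 (Cable): customer_id=3 -> matches Iris
  - order 2 (Notebook): customer_id=2 -> matches Mia
  - order 3 (Laptop): customer_id=1 -> matches Jack
  - order 4 (Desk): customer_id=NULL, no match -> kept with NULL
  - order 5 (Lamp): customer_id=3 -> matches Iris
All 5 rows appear; 1 has NULL customer.

SQL:
SELECT a.product, b.name AS customer
FROM orders a
LEFT JOIN customers b ON a.customer_id = b.id

Result:
product  | customer
---------+---------
Cable    | Iris    
Notebook | Mia     
Laptop   | Jack    
Desk     | NULL    
Lamp     | Iris    


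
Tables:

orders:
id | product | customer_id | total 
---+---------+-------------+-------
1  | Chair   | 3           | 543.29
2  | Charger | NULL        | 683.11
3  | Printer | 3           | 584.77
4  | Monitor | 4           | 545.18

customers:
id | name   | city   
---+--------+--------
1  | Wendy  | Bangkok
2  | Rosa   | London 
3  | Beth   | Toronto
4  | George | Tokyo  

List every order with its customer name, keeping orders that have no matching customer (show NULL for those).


LEFT JOIN keeps every row from orders (the left table); where customer_id has no match in customers, the customer columns become NULL. Walk through each order:
  - order 1 (Chair): customer_id=3 -> matches Beth
  - order 2 (Charger): customer_id=NULL, no match -> kept with NULL
  - order 3 (Printer): customer_id=3 -> matches Beth
  - order 4 (Monitor): customer_id=4 -> matches George
All 4 rows appear; 1 has NULL customer.

SQL:
SELECT a.product, b.name AS customer
FROM orders a
LEFT JOIN customers b ON a.customer_id = b.id

Result:
product | customer
--------+---------
Chair   | Beth    
Charger | NULL    
Printer | Beth    
Monitor | George  


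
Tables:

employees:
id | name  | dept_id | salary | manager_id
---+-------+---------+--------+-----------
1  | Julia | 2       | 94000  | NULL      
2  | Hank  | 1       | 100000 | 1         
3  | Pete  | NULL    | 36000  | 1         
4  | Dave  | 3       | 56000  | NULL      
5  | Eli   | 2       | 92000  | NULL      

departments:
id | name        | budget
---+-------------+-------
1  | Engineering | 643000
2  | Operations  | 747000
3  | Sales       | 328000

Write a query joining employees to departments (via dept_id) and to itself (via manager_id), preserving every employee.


Two LEFT JOINs from the same base table employees: one to departments via dept_id, one to employees itself via manager_id. Both are LEFT so every employee is preserved.
Match against departments:
  - employee 1 (Julia): dept_id=2 -> matches Operations
  - employee 2 (Hank): dept_id=1 -> matches Engineering
  - employee 3 (Pete): dept_id=NULL, no match -> kept with NULL
  - employee 4 (Dave): dept_id=3 -> matches Sales
  - employee 5 (Eli): dept_id=2 -> matches Operations
Match against employees (self):
  - employee 1 (Julia): manager_id=NULL -> NULL
  - employee 2 (Hank): manager_id=1 -> Julia
  - employee 3 (Pete): manager_id=1 -> Julia
  - employee 4 (Dave): manager_id=NULL -> NULL
  - employee 5 (Eli): manager_id=NULL -> NULL

SQL:
SELECT a.name, b.name AS department, c.name AS manager
FROM employees a
LEFT JOIN departments b ON a.dept_id = b.id
LEFT JOIN employees c ON a.manager_id = c.id

Result:
name  | department  | manager
------+-------------+--------
Julia | Operations  | NULL   
Hank  | Engineering | Julia  
Pete  | NULL        | Julia  
Dave  | Sales       | NULL   
Eli   | Operations  | NULL   


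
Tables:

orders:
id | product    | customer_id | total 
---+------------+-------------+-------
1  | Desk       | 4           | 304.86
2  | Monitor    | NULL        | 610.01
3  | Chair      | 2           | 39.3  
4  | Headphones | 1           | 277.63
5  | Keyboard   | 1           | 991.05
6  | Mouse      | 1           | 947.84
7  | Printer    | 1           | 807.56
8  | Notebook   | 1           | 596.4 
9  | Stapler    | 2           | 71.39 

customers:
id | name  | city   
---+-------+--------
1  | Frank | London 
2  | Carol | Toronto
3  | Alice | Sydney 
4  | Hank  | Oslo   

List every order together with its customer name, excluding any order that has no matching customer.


INNER JOIN keeps only orders rows whose customer_id matches an id in customers. Walk through each order:
  - order 1 (Desk): customer_id=4 -> matches Hank
  - order 2 (Monitor): customer_id=NULL, no match -> dropped
  - order 3 (Chair): customer_id=2 -> matches Carol
  - order 4 (Headphones): customer_id=1 -> matches Frank
  - order 5 (Keyboard): customer_id=1 -> matches Frank
  - order 6 (Mouse): customer_id=1 -> matches Frank
  - order 7 (Printer): customer_id=1 -> matches Frank
  - order 8 (Notebook): customer_id=1 -> matches Frank
  - order 9 (Stapler): customer_id=2 -> matches Carol
So 1 of 9 rows is dropped.

SQL:
SELECT a.product, b.name AS customer
FROM orders a
INNER JOIN customers b ON a.customer_id = b.id

Result:
product    | customer
-----------+---------
Desk       | Hank    
Chair      | Carol   
Headphones | Frank   
Keyboard   | Frank   
Mouse      | Frank   
Printer    | Frank   
Notebook   | Frank   
Stapler    | Carol   


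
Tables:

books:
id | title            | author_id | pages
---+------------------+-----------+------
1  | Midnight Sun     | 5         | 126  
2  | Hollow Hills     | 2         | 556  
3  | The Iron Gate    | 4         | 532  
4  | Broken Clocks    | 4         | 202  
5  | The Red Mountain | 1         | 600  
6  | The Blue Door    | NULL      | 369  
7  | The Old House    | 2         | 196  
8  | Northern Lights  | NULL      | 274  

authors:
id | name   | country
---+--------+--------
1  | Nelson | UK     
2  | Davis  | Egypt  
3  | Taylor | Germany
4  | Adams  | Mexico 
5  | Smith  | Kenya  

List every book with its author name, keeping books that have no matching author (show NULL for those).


LEFT JOIN keeps every row from books (the left table); where author_id has no match in authors, the author columns become NULL. Walk through each book:
  - book 1 (Midnight Sun): author_id=5 -> matches Smith
  - book 2 (Hollow Hills): author_id=2 -> matches Davis
  - book 3 (The Iron Gate): author_id=4 -> matches Adams
  - book 4 (Broken Clocks): author_id=4 -> matches Adams
  - book 5 (The Red Mountain): author_id=1 -> matches Nelson
  - book 6 (The Blue Door): author_id=NULL, no match -> kept with NULL
  - book 7 (The Old House): author_id=2 -> matches Davis
  - book 8 (Northern Lights): author_id=NULL, no match -> kept with NULL
All 8 rows appear; 2 have NULL author.

SQL:
SELECT a.title, b.name AS author
FROM books a
LEFT JOIN authors b ON a.author_id = b.id

Result:
title            | author
-----------------+-------
Midnight Sun     | Smith 
Hollow Hills     | Davis 
The Iron Gate    | Adams 
Broken Clocks    | Adams 
The Red Mountain | Nelson
The Blue Door    | NULL  
The Old House    | Davis 
Northern Lights  | NULL  


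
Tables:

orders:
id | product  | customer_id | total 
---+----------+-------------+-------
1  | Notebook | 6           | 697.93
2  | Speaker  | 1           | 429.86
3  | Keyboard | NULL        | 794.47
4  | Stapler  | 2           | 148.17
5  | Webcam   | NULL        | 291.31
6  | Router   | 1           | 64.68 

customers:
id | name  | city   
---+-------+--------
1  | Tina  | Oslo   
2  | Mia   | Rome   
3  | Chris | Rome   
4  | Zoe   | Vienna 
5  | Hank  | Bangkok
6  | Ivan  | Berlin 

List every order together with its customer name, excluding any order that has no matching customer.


INNER JOIN keeps only orders rows whose customer_id matches an id in customers. Walk through each order:
  - order 1 (Notebook): customer_id=6 -> matches Ivan
  - order 2 (Speaker): customer_id=1 -> matches Tina
  - order 3 (Keyboard): customer_id=NULL, no match -> dropped
  - order 4 (Stapler): customer_id=2 -> matches Mia
  - order 5 (Webcam): customer_id=NULL, no match -> dropped
  - order 6 (Router): customer_id=1 -> matches Tina
So 2 of 6 rows are dropped.

SQL:
SELECT a.product, b.name AS customer
FROM orders a
INNER JOIN customers b ON a.customer_id = b.id

Result:
product  | customer
---------+---------
Notebook | Ivan    
Speaker  | Tina    
Stapler  | Mia     
Router   | Tina    


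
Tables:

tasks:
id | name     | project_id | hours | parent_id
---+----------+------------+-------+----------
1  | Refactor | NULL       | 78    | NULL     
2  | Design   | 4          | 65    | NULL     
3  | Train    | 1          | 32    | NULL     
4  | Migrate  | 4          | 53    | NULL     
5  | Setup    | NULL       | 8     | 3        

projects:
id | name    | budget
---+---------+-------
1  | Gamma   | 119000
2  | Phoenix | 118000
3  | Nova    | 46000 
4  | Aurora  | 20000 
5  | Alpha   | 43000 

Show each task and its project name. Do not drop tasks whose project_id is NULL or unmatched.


LEFT JOIN keeps every row from tasks (the left table); where project_id has no match in projects, the project columns become NULL. Walk through each task:
  - task 1 (Refactor): project_id=NULL, no match -> kept with NULL
  - task 2 (Design): project_id=4 -> matches Aurora
  - task 3 (Train): project_id=1 -> matches Gamma
  - task 4 (Migrate): project_id=4 -> matches Aurora
  - task 5 (Setup): project_id=NULL, no match -> kept with NULL
All 5 rows appear; 2 have NULL project.

SQL:
SELECT a.name, b.name AS project
FROM tasks a
LEFT JOIN projects b ON a.project_id = b.id

Result:
name     | project
---------+--------
Refactor | NULL   
Design   | Aurora 
Train    | Gamma  
Migrate  | Aurora 
Setup    | NULL   


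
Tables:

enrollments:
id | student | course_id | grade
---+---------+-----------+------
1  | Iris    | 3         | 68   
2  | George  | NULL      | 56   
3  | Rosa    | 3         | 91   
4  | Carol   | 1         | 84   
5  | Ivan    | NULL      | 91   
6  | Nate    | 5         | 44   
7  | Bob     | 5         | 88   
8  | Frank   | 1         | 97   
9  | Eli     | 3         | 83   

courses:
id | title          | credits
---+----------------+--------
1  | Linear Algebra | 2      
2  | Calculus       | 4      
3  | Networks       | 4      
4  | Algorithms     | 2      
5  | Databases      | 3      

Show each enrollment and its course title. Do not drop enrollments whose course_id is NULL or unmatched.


LEFT JOIN keeps every row from enrollments (the left table); where course_id has no match in courses, the course columns become NULL. Walk through each enrollment:
  - enrollment 1 (Iris): course_id=3 -> matches Networks
  - enrollment 2 (George): course_id=NULL, no match -> kept with NULL
  - enrollment 3 (Rosa): course_id=3 -> matches Networks
  - enrollment 4 (Carol): course_id=1 -> matches Linear Algebra
  - enrollment 5 (Ivan): course_id=NULL, no match -> kept with NULL
  - enrollment 6 (Nate): course_id=5 -> matches Databases
  - enrollment 7 (Bob): course_id=5 -> matches Databases
  - enrollment 8 (Frank): course_id=1 -> matches Linear Algebra
  - enrollment 9 (Eli): course_id=3 -> matches Networks
All 9 rows appear; 2 have NULL course.

SQL:
SELECT a.student, b.title AS course
FROM enrollments a
LEFT JOIN courses b ON a.course_id = b.id

Result:
student | course        
--------+---------------
Iris    | Networks      
George  | NULL          
Rosa    | Networks      
Carol   | Linear Algebra
Ivan    | NULL          
Nate    | Databases     
Bob     | Databases     
Frank   | Linear Algebra
Eli     | Networks      


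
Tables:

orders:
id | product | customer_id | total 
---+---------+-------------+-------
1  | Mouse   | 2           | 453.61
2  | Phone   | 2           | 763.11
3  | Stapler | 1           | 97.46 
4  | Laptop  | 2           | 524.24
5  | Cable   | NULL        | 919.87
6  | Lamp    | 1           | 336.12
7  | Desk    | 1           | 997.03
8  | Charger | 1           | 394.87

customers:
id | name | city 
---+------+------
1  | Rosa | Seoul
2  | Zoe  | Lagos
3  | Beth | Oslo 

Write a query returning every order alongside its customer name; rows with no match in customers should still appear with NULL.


LEFT JOIN keeps every row from orders (the left table); where customer_id has no match in customers, the customer columns become NULL. Walk through each order:
  - order 1 (Mouse): customer_id=2 -> matches Zoe
  - order 2 (Phone): customer_id=2 -> matches Zoe
  - order 3 (Stapler): customer_id=1 -> matches Rosa
  - order 4 (Laptop): customer_id=2 -> matches Zoe
  - order 5 (Cable): customer_id=NULL, no match -> kept with NULL
  - order 6 (Lamp): customer_id=1 -> matches Rosa
  - order 7 (Desk): customer_id=1 -> matches Rosa
  - order 8 (Charger): customer_id=1 -> matches Rosa
All 8 rows appear; 1 has NULL customer.

SQL:
SELECT a.product, b.name AS customer
FROM orders a
LEFT JOIN customers b ON a.customer_id = b.id

Result:
product | customer
--------+---------
Mouse   | Zoe     
Phone   | Zoe     
Stapler | Rosa    
Laptop  | Zoe     
Cable   | NULL    
Lamp    | Rosa    
Desk    | Rosa    
Charger | Rosa    


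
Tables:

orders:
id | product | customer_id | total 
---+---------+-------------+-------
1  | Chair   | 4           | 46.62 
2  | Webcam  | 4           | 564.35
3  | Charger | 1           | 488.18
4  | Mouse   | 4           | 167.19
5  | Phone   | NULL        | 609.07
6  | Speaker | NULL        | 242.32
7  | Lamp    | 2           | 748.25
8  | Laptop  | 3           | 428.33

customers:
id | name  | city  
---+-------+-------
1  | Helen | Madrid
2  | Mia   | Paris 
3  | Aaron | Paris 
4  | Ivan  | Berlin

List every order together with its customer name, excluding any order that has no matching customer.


INNER JOIN keeps only orders rows whose customer_id matches an id in customers. Walk through each order:
  - order 1 (Chair): customer_id=4 -> matches Ivan
  - order 2 (Webcam): customer_id=4 -> matches Ivan
  - order 3 (Charger): customer_id=1 -> matches Helen
  - order 4 (Mouse): customer_id=4 -> matches Ivan
  - order 5 (Phone): customer_id=NULL, no match -> dropped
  - order 6 (Speaker): customer_id=NULL, no match -> dropped
  - order 7 (Lamp): customer_id=2 -> matches Mia
  - order 8 (Laptop): customer_id=3 -> matches Aaron
So 2 of 8 rows are dropped.

SQL:
SELECT a.product, b.name AS customer
FROM orders a
INNER JOIN customers b ON a.customer_id = b.id

Result:
product | customer
--------+---------
Chair   | Ivan    
Webcam  | Ivan    
Charger | Helen   
Mouse   | Ivan    
Lamp    | Mia     
Laptop  | Aaron   


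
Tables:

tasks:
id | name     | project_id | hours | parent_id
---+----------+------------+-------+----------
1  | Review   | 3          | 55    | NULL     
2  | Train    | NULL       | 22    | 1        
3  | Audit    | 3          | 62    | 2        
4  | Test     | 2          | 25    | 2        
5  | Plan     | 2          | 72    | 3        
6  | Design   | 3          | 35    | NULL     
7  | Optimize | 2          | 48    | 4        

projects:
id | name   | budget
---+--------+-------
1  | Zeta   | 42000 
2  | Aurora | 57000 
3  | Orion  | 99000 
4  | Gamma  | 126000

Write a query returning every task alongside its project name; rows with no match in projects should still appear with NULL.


LEFT JOIN keeps every row from tasks (the left table); where project_id has no match in projects, the project columns become NULL. Walk through each task:
  - task 1 (Review): project_id=3 -> matches Orion
  - task 2 (Train): project_id=NULL, no match -> kept with NULL
  - task 3 (Audit): project_id=3 -> matches Orion
  - task 4 (Test): project_id=2 -> matches Aurora
  - task 5 (Plan): project_id=2 -> matches Aurora
  - task 6 (Design): project_id=3 -> matches Orion
  - task 7 (Optimize): project_id=2 -> matches Aurora
All 7 rows appear; 1 has NULL project.

SQL:
SELECT a.name, b.name AS project
FROM tasks a
LEFT JOIN projects b ON a.project_id = b.id

Result:
name     | project
---------+--------
Review   | Orion  
Train    | NULL   
Audit    | Orion  
Test     | Aurora 
Plan     | Aurora 
Design   | Orion  
Optimize | Aurora 


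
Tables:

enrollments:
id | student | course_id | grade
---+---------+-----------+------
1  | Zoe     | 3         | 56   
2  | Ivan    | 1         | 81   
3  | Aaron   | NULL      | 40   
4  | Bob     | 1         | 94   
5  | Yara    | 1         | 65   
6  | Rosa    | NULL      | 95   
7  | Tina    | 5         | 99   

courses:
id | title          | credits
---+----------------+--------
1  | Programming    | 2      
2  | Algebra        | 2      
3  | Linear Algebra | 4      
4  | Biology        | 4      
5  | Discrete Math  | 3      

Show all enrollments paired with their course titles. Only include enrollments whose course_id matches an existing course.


INNER JOIN keeps only enrollments rows whose course_id matches an id in courses. Walk through each enrollment:
  - enrollment 1 (Zoe): course_id=3 -> matches Linear Algebra
  - enrollment 2 (Ivan): course_id=1 -> matches Programming
  - enrollment 3 (Aaron): course_id=NULL, no match -> dropped
  - enrollment 4 (Bob): course_id=1 -> matches Programming
  - enrollment 5 (Yara): course_id=1 -> matches Programming
  - enrollment 6 (Rosa): course_id=NULL, no match -> dropped
  - enrollment 7 (Tina): course_id=5 -> matches Discrete Math
So 2 of 7 rows are dropped.

SQL:
SELECT a.student, b.title AS course
FROM enrollments a
INNER JOIN courses b ON a.course_id = b.id

Result:
student | course        
--------+---------------
Zoe     | Linear Algebra
Ivan    | Programming   
Bob     | Programming   
Yara    | Programming   
Tina    | Discrete Math 


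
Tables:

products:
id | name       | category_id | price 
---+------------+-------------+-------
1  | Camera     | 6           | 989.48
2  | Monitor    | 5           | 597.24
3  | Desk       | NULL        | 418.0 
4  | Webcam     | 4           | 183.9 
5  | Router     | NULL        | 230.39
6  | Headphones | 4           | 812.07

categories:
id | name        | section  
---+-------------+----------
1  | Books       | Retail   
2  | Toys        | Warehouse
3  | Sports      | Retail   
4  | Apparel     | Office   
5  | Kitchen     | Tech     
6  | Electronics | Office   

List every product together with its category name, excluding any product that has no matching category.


INNER JOIN keeps only products rows whose category_id matches an id in categories. Walk through each product:
  - product 1 (Camera): category_id=6 -> matches Electronics
  - product 2 (Monitor): category_id=5 -> matches Kitchen
  - product 3 (Desk): category_id=NULL, no match -> dropped
  - product 4 (Webcam): category_id=4 -> matches Apparel
  - product 5 (Router): category_id=NULL, no match -> dropped
  - product 6 (Headphones): category_id=4 -> matches Apparel
So 2 of 6 rows are dropped.

SQL:
SELECT a.name, b.name AS category
FROM products a
INNER JOIN categories b ON a.category_id = b.id

Result:
name       | category   
-----------+------------
Camera     | Electronics
Monitor    | Kitchen    
Webcam     | Apparel    
Headphones | Apparel    


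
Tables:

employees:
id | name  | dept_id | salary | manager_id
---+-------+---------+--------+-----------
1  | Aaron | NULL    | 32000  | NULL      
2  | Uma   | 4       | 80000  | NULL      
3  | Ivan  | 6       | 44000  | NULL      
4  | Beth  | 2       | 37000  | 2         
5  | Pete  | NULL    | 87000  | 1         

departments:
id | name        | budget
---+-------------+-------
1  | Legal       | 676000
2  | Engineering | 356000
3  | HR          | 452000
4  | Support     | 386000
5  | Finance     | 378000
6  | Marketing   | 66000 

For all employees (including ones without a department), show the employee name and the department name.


LEFT JOIN keeps every row from employees (the left table); where dept_id has no match in departments, the department columns become NULL. Walk through each employee:
  - employee 1 (Aaron): dept_id=NULL, no match -> kept with NULL
  - employee 2 (Uma): dept_id=4 -> matches Support
  - employee 3 (Ivan): dept_id=6 -> matches Marketing
  - employee 4 (Beth): dept_id=2 -> matches Engineering
  - employee 5 (Pete): dept_id=NULL, no match -> kept with NULL
All 5 rows appear; 2 have NULL department.

SQL:
SELECT a.name, b.name AS department
FROM employees a
LEFT JOIN departments b ON a.dept_id = b.id

Result:
name  | department 
------+------------
Aaron | NULL       
Uma   | Support    
Ivan  | Marketing  
Beth  | Engineering
Pete  | NULL       


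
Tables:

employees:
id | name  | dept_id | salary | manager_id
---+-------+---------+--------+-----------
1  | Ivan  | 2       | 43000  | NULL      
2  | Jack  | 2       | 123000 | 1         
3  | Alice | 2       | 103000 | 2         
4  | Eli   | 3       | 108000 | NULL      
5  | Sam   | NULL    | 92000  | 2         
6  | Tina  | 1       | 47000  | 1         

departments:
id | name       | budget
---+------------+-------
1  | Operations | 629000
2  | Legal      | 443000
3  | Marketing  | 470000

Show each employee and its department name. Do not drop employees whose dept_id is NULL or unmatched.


LEFT JOIN keeps every row from employees (the left table); where dept_id has no match in departments, the department columns become NULL. Walk through each employee:
  - employee 1 (Ivan): dept_id=2 -> matches Legal
  - employee 2 (Jack): dept_id=2 -> matches Legal
  - employee 3 (Alice): dept_id=2 -> matches Legal
  - employee 4 (Eli): dept_id=3 -> matches Marketing
  - employee 5 (Sam): dept_id=NULL, no match -> kept with NULL
  - employee 6 (Tina): dept_id=1 -> matches Operations
All 6 rows appear; 1 has NULL department.

SQL:
SELECT a.name, b.name AS department
FROM employees a
LEFT JOIN departments b ON a.dept_id = b.id

Result:
name  | department
------+-----------
Ivan  | Legal     
Jack  | Legal     
Alice | Legal     
Eli   | Marketing 
Sam   | NULL      
Tina  | Operations


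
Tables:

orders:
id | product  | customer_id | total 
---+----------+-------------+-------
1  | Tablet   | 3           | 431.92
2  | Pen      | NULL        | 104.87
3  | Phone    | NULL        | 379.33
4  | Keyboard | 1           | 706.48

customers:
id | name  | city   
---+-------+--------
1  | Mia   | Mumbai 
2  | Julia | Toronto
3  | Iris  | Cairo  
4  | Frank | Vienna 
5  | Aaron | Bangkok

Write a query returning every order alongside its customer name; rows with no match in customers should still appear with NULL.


LEFT JOIN keeps every row from orders (the left table); where customer_id has no match in customers, the customer columns become NULL. Walk through each order:
  - order 1 (Tablet): customer_id=3 -> matches Iris
  - order 2 (Pen): customer_id=NULL, no match -> kept with NULL
  - order 3 (Phone): customer_id=NULL, no match -> kept with NULL
  - order 4 (Keyboard): customer_id=1 -> matches Mia
All 4 rows appear; 2 have NULL customer.

SQL:
SELECT a.product, b.name AS customer
FROM orders a
LEFT JOIN customers b ON a.customer_id = b.id

Result:
product  | customer
---------+---------
Tablet   | Iris    
Pen      | NULL    
Phone    | NULL    
Keyboard | Mia     


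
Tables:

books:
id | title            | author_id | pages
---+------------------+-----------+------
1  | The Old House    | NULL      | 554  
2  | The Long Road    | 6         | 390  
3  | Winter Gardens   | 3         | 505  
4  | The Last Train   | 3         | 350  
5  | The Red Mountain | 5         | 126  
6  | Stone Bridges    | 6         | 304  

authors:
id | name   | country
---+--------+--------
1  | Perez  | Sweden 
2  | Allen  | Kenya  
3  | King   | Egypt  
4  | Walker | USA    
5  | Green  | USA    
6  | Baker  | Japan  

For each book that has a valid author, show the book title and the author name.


INNER JOIN keeps only books rows whose author_id matches an id in authors. Walk through each book:
  - book 1 (The Old House): author_id=NULL, no match -> dropped
  - book 2 (The Long Road): author_id=6 -> matches Baker
  - book 3 (Winter Gardens): author_id=3 -> matches King
  - book 4 (The Last Train): author_id=3 -> matches King
  - book 5 (The Red Mountain): author_id=5 -> matches Green
  - book 6 (Stone Bridges): author_id=6 -> matches Baker
So 1 of 6 rows is dropped.

SQL:
SELECT a.title, b.name AS author
FROM books a
INNER JOIN authors b ON a.author_id = b.id

Result:
title            | author
-----------------+-------
The Long Road    | Baker 
Winter Gardens   | King  
The Last Train   | King  
The Red Mountain | Green 
Stone Bridges    | Baker 


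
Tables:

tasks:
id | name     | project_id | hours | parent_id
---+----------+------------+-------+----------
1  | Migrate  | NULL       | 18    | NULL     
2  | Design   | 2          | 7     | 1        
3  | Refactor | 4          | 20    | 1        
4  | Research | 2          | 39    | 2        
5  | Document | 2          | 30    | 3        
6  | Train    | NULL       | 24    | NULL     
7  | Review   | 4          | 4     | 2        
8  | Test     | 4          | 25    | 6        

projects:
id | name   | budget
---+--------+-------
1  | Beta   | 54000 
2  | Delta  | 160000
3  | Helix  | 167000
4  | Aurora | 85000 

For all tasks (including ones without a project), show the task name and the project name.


LEFT JOIN keeps every row from tasks (the left table); where project_id has no match in projects, the project columns become NULL. Walk through each task:
  - task 1 (Migrate): project_id=NULL, no match -> kept with NULL
  - task 2 (Design): project_id=2 -> matches Delta
  - task 3 (Refactor): project_id=4 -> matches Aurora
  - task 4 (Research): project_id=2 -> matches Delta
  - task 5 (Document): project_id=2 -> matches Delta
  - task 6 (Train): project_id=NULL, no match -> kept with NULL
  - task 7 (Review): project_id=4 -> matches Aurora
  - task 8 (Test): project_id=4 -> matches Aurora
All 8 rows appear; 2 have NULL project.

SQL:
SELECT a.name, b.name AS project
FROM tasks a
LEFT JOIN projects b ON a.project_id = b.id

Result:
name     | project
---------+--------
Migrate  | NULL   
Design   | Delta  
Refactor | Aurora 
Research | Delta  
Document | Delta  
Train    | NULL   
Review   | Aurora 
Test     | Aurora 


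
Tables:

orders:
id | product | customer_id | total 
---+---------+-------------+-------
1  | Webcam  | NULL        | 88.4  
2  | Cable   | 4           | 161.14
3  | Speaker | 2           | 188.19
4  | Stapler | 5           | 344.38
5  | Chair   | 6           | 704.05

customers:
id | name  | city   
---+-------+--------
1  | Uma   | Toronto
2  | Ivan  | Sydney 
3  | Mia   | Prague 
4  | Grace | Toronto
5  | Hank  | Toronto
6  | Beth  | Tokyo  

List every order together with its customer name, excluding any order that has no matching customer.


INNER JOIN keeps only orders rows whose customer_id matches an id in customers. Walk through each order:
  - order 1 (Webcam): customer_id=NULL, no match -> dropped
  - order 2 (Cable): customer_id=4 -> matches Grace
  - order 3 (Speaker): customer_id=2 -> matches Ivan
  - order 4 (Stapler): customer_id=5 -> matches Hank
  - order 5 (Chair): customer_id=6 -> matches Beth
So 1 of 5 rows is dropped.

SQL:
SELECT a.product, b.name AS customer
FROM orders a
INNER JOIN customers b ON a.customer_id = b.id

Result:
product | customer
--------+---------
Cable   | Grace   
Speaker | Ivan    
Stapler | Hank    
Chair   | Beth    


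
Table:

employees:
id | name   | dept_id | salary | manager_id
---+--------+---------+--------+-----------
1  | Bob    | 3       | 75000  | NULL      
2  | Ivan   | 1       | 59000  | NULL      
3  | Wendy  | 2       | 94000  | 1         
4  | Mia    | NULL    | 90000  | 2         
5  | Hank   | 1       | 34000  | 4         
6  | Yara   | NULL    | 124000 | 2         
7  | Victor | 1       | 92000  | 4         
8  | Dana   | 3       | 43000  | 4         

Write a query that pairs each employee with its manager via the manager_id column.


This is a self-join: employees is joined to a second copy of itself, matching each row's manager_id to another row's id. Use LEFT JOIN so rows with manager_id=NULL are kept.
  - employee 1 (Bob): manager_id=NULL -> NULL
  - employee 2 (Ivan): manager_id=NULL -> NULL
  - employee 3 (Wendy): manager_id=1 -> Bob
  - employee 4 (Mia): manager_id=2 -> Ivan
  - employee 5 (Hank): manager_id=4 -> Mia
  - employee 6 (Yara): manager_id=2 -> Ivan
  - employee 7 (Victor): manager_id=4 -> Mia
  - employee 8 (Dana): manager_id=4 -> Mia

SQL:
SELECT a.name AS item, b.name AS manager
FROM employees a
LEFT JOIN employees b ON a.manager_id = b.id

Result:
item   | manager
-------+--------
Bob    | NULL   
Ivan   | NULL   
Wendy  | Bob    
Mia    | Ivan   
Hank   | Mia    
Yara   | Ivan   
Victor | Mia    
Dana   | Mia    


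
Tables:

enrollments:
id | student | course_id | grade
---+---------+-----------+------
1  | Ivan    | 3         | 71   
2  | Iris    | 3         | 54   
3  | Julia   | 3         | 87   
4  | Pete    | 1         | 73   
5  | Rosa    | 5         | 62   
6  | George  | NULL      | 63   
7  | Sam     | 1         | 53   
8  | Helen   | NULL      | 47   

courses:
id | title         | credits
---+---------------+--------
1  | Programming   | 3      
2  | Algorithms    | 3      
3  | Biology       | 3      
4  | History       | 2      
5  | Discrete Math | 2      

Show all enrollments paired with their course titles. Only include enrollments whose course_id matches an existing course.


INNER JOIN keeps only enrollments rows whose course_id matches an id in courses. Walk through each enrollment:
  - enrollment 1 (Ivan): course_id=3 -> matches Biology
  - enrollment 2 (Iris): course_id=3 -> matches Biology
  - enrollment 3 (Julia): course_id=3 -> matches Biology
  - enrollment 4 (Pete): course_id=1 -> matches Programming
  - enrollment 5 (Rosa): course_id=5 -> matches Discrete Math
  - enrollment 6 (George): course_id=NULL, no match -> dropped
  - enrollment 7 (Sam): course_id=1 -> matches Programming
  - enrollment 8 (Helen): course_id=NULL, no match -> dropped
So 2 of 8 rows are dropped.

SQL:
SELECT a.student, b.title AS course
FROM enrollments a
INNER JOIN courses b ON a.course_id = b.id

Result:
student | course       
--------+--------------
Ivan    | Biology      
Iris    | Biology      
Julia   | Biology      
Pete    | Programming  
Rosa    | Discrete Math
Sam     | Programming  


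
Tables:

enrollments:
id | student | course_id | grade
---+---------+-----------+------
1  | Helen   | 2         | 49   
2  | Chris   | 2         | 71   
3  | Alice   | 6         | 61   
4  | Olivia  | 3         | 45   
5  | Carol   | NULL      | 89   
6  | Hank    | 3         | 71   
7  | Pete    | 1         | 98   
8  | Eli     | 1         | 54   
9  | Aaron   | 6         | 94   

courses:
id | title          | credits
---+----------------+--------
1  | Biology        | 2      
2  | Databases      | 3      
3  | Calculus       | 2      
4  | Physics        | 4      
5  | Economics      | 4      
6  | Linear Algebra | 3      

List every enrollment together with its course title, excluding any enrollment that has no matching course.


INNER JOIN keeps only enrollments rows whose course_id matches an id in courses. Walk through each enrollment:
  - enrollment 1 (Helen): course_id=2 -> matches Databases
  - enrollment 2 (Chris): course_id=2 -> matches Databases
  - enrollment 3 (Alice): course_id=6 -> matches Linear Algebra
  - enrollment 4 (Olivia): course_id=3 -> matches Calculus
  - enrollment 5 (Carol): course_id=NULL, no match -> dropped
  - enrollment 6 (Hank): course_id=3 -> matches Calculus
  - enrollment 7 (Pete): course_id=1 -> matches Biology
  - enrollment 8 (Eli): course_id=1 -> matches Biology
  - enrollment 9 (Aaron): course_id=6 -> matches Linear Algebra
So 1 of 9 rows is dropped.

SQL:
SELECT a.student, b.title AS course
FROM enrollments a
INNER JOIN courses b ON a.course_id = b.id

Result:
student | course        
--------+---------------
Helen   | Databases     
Chris   | Databases     
Alice   | Linear Algebra
Olivia  | Calculus      
Hank    | Calculus      
Pete    | Biology       
Eli     | Biology       
Aaron   | Linear Algebra


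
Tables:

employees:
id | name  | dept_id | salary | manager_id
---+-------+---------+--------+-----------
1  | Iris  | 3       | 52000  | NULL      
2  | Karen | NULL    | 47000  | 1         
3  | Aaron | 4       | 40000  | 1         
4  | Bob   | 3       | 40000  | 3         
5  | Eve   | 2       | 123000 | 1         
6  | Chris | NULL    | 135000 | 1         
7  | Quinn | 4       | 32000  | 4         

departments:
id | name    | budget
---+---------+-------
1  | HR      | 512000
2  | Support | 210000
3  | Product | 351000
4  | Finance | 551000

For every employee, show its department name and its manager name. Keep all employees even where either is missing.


Two LEFT JOINs from the same base table employees: one to departments via dept_id, one to employees itself via manager_id. Both are LEFT so every employee is preserved.
Match against departments:
  - employee 1 (Iris): dept_id=3 -> matches Product
  - employee 2 (Karen): dept_id=NULL, no match -> kept with NULL
  - employee 3 (Aaron): dept_id=4 -> matches Finance
  - employee 4 (Bob): dept_id=3 -> matches Product
  - employee 5 (Eve): dept_id=2 -> matches Support
  - employee 6 (Chris): dept_id=NULL, no match -> kept with NULL
  - employee 7 (Quinn): dept_id=4 -> matches Finance
Match against employees (self):
  - employee 1 (Iris): manager_id=NULL -> NULL
  - employee 2 (Karen): manager_id=1 -> Iris
  - employee 3 (Aaron): manager_id=1 -> Iris
  - employee 4 (Bob): manager_id=3 -> Aaron
  - employee 5 (Eve): manager_id=1 -> Iris
  - employee 6 (Chris): manager_id=1 -> Iris
  - employee 7 (Quinn): manager_id=4 -> Bob

SQL:
SELECT a.name, b.name AS department, c.name AS manager
FROM employees a
LEFT JOIN departments b ON a.dept_id = b.id
LEFT JOIN employees c ON a.manager_id = c.id

Result:
name  | department | manager
------+------------+--------
Iris  | Product    | NULL   
Karen | NULL       | Iris   
Aaron | Finance    | Iris   
Bob   | Product    | Aaron  
Eve   | Support    | Iris   
Chris | NULL       | Iris   
Quinn | Finance    | Bob    


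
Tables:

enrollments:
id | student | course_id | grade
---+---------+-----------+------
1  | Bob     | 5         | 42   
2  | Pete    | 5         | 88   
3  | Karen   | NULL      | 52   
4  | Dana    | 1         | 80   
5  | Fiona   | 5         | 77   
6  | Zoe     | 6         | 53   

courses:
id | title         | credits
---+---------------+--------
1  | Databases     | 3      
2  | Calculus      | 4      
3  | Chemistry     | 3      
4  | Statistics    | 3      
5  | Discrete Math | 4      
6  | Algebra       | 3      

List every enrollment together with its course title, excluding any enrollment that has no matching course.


INNER JOIN keeps only enrollments rows whose course_id matches an id in courses. Walk through each enrollment:
  - enrollment 1 (Bob): course_id=5 -> matches Discrete Math
  - enrollment 2 (Pete): course_id=5 -> matches Discrete Math
  - enrollment 3 (Karen): course_id=NULL, no match -> dropped
  - enrollment 4 (Dana): course_id=1 -> matches Databases
  - enrollment 5 (Fiona): course_id=5 -> matches Discrete Math
  - enrollment 6 (Zoe): course_id=6 -> matches Algebra
So 1 of 6 rows is dropped.

SQL:
SELECT a.student, b.title AS course
FROM enrollments a
INNER JOIN courses b ON a.course_id = b.id

Result:
student | course       
--------+--------------
Bob     | Discrete Math
Pete    | Discrete Math
Dana    | Databases    
Fiona   | Discrete Math
Zoe     | Algebra      


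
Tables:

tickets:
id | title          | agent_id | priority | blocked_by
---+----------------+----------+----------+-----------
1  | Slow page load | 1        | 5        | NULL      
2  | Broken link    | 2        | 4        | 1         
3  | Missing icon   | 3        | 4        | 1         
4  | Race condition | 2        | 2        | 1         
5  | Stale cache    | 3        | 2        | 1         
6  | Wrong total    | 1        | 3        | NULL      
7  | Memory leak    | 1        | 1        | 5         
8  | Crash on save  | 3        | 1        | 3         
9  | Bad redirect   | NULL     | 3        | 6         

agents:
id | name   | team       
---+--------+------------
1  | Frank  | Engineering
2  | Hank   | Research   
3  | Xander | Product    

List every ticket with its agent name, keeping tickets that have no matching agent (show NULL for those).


LEFT JOIN keeps every row from tickets (the left table); where agent_id has no match in agents, the agent columns become NULL. Walk through each ticket:
  - ticket 1 (Slow page load): agent_id=1 -> matches Frank
  - ticket 2 (Broken link): agent_id=2 -> matches Hank
  - ticket 3 (Missing icon): agent_id=3 -> matches Xander
  - ticket 4 (Race condition): agent_id=2 -> matches Hank
  - ticket 5 (Stale cache): agent_id=3 -> matches Xander
  - ticket 6 (Wrong total): agent_id=1 -> matches Frank
  - ticket 7 (Memory leak): agent_id=1 -> matches Frank
  - ticket 8 (Crash on save): agent_id=3 -> matches Xander
  - ticket 9 (Bad redirect): agent_id=NULL, no match -> kept with NULL
All 9 rows appear; 1 has NULL agent.

SQL:
SELECT a.title, b.name AS agent
FROM tickets a
LEFT JOIN agents b ON a.agent_id = b.id

Result:
title          | agent 
---------------+-------
Slow page load | Frank 
Broken link    | Hank  
Missing icon   | Xander
Race condition | Hank  
Stale cache    | Xander
Wrong total    | Frank 
Memory leak    | Frank 
Crash on save  | Xander
Bad redirect   | NULL  
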